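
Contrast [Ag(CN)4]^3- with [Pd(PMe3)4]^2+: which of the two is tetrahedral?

For [Ag(CN)4]^3-: Summing ligand charges against the −3 overall charge gives an oxidation state of +1 for silver. Silver is a group-11 element; Ag(I) is therefore d¹⁰. A d¹⁰ ion has no crystal-field stabilisation preference between square planar and tetrahedral, so four ligands adopt the sterically favoured tetrahedral geometry. → tetrahedral.
For [Pd(PMe3)4]^2+: Ligand charges: trimethylphosphine is neutral. With an overall charge of +2 the palladium centre must be in the +2 oxidation state. Pd sits in group 10, so the d-electron count is 10 − 2 = 8. A 4d d⁸ ion has a large crystal-field splitting; square planar leaves the high-energy d_{x²−y²} orbital empty and maximises CFSE. → square planar.

[Ag(CN)4]^3-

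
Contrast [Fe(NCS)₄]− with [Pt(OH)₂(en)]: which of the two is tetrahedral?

[Fe(NCS)₄]−

For [Fe(NCS)₄]−: Each isothiocyanate is −1; balancing the −1 overall charge requires Fe(III). Fe sits in group 8, so the d-electron count is 8 − 3 = 5. A high-spin d⁵ ion has zero CFSE in either geometry, so four ligands adopt the sterically favoured tetrahedral geometry. → tetrahedral.
For [Pt(OH)₂(en)]: Ligand charges: each hydroxide is −1; ethylenediamine is neutral. With an overall charge of 0 the platinum centre must be in the +2 oxidation state. Pt sits in group 10, so the d-electron count is 10 − 2 = 8. A 5d d⁸ ion has a large crystal-field splitting; square planar leaves the high-energy d_{x²−y²} orbital empty and maximises CFSE. → square planar.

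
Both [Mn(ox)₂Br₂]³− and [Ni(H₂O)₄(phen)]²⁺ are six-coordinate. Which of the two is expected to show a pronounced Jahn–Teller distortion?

[Mn(ox)₂Br₂]³−: Each oxalate is −2; each bromide is −1; balancing the −3 overall charge requires Mn(III). Group 7 minus oxidation state 3 gives a d⁴ configuration. Bromide and oxalate are weak-field ligands for a first-row metal, so the complex is high-spin. The t₂g³e_g¹ (high-spin) configuration has an unevenly filled e_g set; the Jahn–Teller theorem predicts a tetragonal distortion (typically axial elongation) to lift the degeneracy.
[Ni(H₂O)₄(phen)]²⁺: Summing ligand charges against the +2 overall charge gives an oxidation state of +2 for nickel. Nickel is a group-10 element; Ni(II) is therefore d⁸. The d⁸ configuration leaves the e_g set evenly filled (or empty) — no strong Jahn–Teller driving force.

[Mn(ox)₂Br₂]³−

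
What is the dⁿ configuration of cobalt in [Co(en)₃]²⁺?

Summing ligand charges against the +2 overall charge gives an oxidation state of +2 for cobalt.
Group 9 minus oxidation state 2 gives a d⁷ configuration.

d7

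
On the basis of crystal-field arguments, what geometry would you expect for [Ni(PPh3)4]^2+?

square planar

Triphenylphosphine is neutral; balancing the +2 overall charge requires Ni(II).
Ni sits in group 10, so the d-electron count is 10 − 2 = 8.
With 4 monodentate ligands the coordination number is 4.
Triphenylphosphine is a strong-field ligand (high in the spectrochemical series).
A 3d d⁸ ion with strong-field ligands gains enough CFSE to favour square planar over tetrahedral.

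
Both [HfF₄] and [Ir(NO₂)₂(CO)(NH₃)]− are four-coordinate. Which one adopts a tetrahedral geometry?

For [HfF₄]: Ligand charges: each fluoride is −1. With an overall charge of 0 the hafnium centre must be in the +4 oxidation state. Hafnium is a group-4 element; Hf(IV) is therefore d⁰. A d⁰ ion has no crystal-field stabilisation preference between square planar and tetrahedral, so four ligands adopt the sterically favoured tetrahedral geometry. → tetrahedral.
For [Ir(NO₂)₂(CO)(NH₃)]−: Each nitro (N-bound nitrite) is −1; carbonyl is neutral; ammonia is neutral; balancing the −1 overall charge requires Ir(I). Group 9 minus oxidation state 1 gives a d⁸ configuration. A 5d d⁸ ion has a large crystal-field splitting; square planar leaves the high-energy d_{x²−y²} orbital empty and maximises CFSE. → square planar.

[HfF₄]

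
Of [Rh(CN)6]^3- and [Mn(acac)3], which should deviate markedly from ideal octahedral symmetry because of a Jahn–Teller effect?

[Rh(CN)6]^3-: Summing ligand charges against the −3 overall charge gives an oxidation state of +3 for rhodium. Rh sits in group 9, so the d-electron count is 9 − 3 = 6. A 4d ion has a large Δₒ and is invariably low-spin. The d⁶ configuration leaves the e_g set evenly filled (or empty) — no strong Jahn–Teller driving force.
[Mn(acac)3]: Ligand charges: each acetylacetonate is −1. With an overall charge of 0 the manganese centre must be in the +3 oxidation state. Mn sits in group 7, so the d-electron count is 7 − 3 = 4. Acetylacetonate is a weak-field ligand for a first-row metal, so the complex is high-spin. The t₂g³e_g¹ (high-spin) configuration has an unevenly filled e_g set; the Jahn–Teller theorem predicts a tetragonal distortion (typically axial elongation) to lift the degeneracy.

[Mn(acac)3]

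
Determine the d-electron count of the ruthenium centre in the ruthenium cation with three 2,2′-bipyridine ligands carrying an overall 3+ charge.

2,2′-bipyridine is neutral; balancing the +3 overall charge requires Ru(III).
Group 8 minus oxidation state 3 gives a d⁵ configuration.

d5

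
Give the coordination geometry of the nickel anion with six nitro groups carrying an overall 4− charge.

Summing ligand charges against the −4 overall charge gives an oxidation state of +2 for nickel.
Ni sits in group 10, so the d-electron count is 10 − 2 = 8.
With 6 monodentate ligands the coordination number is 6.
Six donors around a single metal centre give an octahedral coordination sphere.

octahedral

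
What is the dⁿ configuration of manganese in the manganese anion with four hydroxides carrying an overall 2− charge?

Each hydroxide is −1; balancing the −2 overall charge requires Mn(II).
Manganese is a group-7 element; Mn(II) is therefore d⁵.

d5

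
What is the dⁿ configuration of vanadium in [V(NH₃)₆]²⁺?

Ammonia is neutral; balancing the +2 overall charge requires V(II).
Vanadium is a group-5 element; V(II) is therefore d³.

d3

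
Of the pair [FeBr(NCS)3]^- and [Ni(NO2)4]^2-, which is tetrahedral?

For [FeBr(NCS)3]^-: Each bromide is −1; each isothiocyanate is −1; balancing the −1 overall charge requires Fe(III). Iron is a group-8 element; Fe(III) is therefore d⁵. A high-spin d⁵ ion has zero CFSE in either geometry, so four ligands adopt the sterically favoured tetrahedral geometry. → tetrahedral.
For [Ni(NO2)4]^2-: Each nitro (N-bound nitrite) is −1; balancing the −2 overall charge requires Ni(II). Nickel is a group-10 element; Ni(II) is therefore d⁸. Nitro (N-bound nitrite) is a strong-field ligand (high in the spectrochemical series). A 3d d⁸ ion with strong-field ligands gains enough CFSE to favour square planar over tetrahedral. → square planar.

[FeBr(NCS)3]^-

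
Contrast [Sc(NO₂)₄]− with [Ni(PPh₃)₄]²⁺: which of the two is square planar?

For [Sc(NO₂)₄]−: Each nitro (N-bound nitrite) is −1; balancing the −1 overall charge requires Sc(III). Sc sits in group 3, so the d-electron count is 3 − 3 = 0. A d⁰ ion has no crystal-field stabilisation preference between square planar and tetrahedral, so four ligands adopt the sterically favoured tetrahedral geometry. → tetrahedral.
For [Ni(PPh₃)₄]²⁺: Triphenylphosphine is neutral; balancing the +2 overall charge requires Ni(II). Ni sits in group 10, so the d-electron count is 10 − 2 = 8. Triphenylphosphine is a strong-field ligand (high in the spectrochemical series). A 3d d⁸ ion with strong-field ligands gains enough CFSE to favour square planar over tetrahedral. → square planar.

[Ni(PPh₃)₄]²⁺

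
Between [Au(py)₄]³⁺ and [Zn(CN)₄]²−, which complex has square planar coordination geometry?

[Au(py)₄]³⁺

For [Au(py)₄]³⁺: Summing ligand charges against the +3 overall charge gives an oxidation state of +3 for gold. Gold is a group-11 element; Au(III) is therefore d⁸. A 5d d⁸ ion has a large crystal-field splitting; square planar leaves the high-energy d_{x²−y²} orbital empty and maximises CFSE. → square planar.
For [Zn(CN)₄]²−: Each cyanide is −1; balancing the −2 overall charge requires Zn(II). Zinc is a group-12 element; Zn(II) is therefore d¹⁰. A d¹⁰ ion has no crystal-field stabilisation preference between square planar and tetrahedral, so four ligands adopt the sterically favoured tetrahedral geometry. → tetrahedral.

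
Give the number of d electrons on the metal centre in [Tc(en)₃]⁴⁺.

d³

Summing ligand charges against the +4 overall charge gives an oxidation state of +4 for technetium.
Technetium is a group-7 element; Tc(IV) is therefore d³.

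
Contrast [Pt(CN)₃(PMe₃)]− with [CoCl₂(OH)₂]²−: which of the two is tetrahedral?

For [Pt(CN)₃(PMe₃)]−: Each cyanide is −1; trimethylphosphine is neutral; balancing the −1 overall charge requires Pt(II). Pt sits in group 10, so the d-electron count is 10 − 2 = 8. A 5d d⁸ ion has a large crystal-field splitting; square planar leaves the high-energy d_{x²−y²} orbital empty and maximises CFSE. → square planar.
For [CoCl₂(OH)₂]²−: Summing ligand charges against the −2 overall charge gives an oxidation state of +2 for cobalt. Co sits in group 9, so the d-electron count is 9 − 2 = 7. For a high-spin 3d d⁷ ion with weak-field ligands the small Δₜ gives little square-planar CFSE advantage, so four ligands adopt the sterically favoured tetrahedral geometry. → tetrahedral.

[CoCl₂(OH)₂]²−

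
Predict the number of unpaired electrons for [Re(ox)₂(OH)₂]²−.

3

Summing ligand charges against the −2 overall charge gives an oxidation state of +4 for rhenium.
Re sits in group 7, so the d-electron count is 7 − 4 = 3.
Counting donor atoms: 2×oxalate (bidentate) → 4 donors; 2×hydroxide (monodentate) → 2 donors. Coordination number = 6.
In an octahedral field the d³ configuration is t₂g³e_g⁰ (only one arrangement possible), giving 3 unpaired electrons.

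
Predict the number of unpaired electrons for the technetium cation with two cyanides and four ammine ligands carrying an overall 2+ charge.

Summing ligand charges against the +2 overall charge gives an oxidation state of +4 for technetium.
Tc sits in group 7, so the d-electron count is 7 − 4 = 3.
In an octahedral field the d³ configuration is t₂g³e_g⁰ (only one arrangement possible), giving 3 unpaired electrons.

3 unpaired electrons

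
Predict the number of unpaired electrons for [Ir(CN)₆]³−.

0

Ligand charges: each cyanide is −1. With an overall charge of −3 the iridium centre must be in the +3 oxidation state.
Group 9 minus oxidation state 3 gives a d⁶ configuration.
The spin state decides the count: a 5d ion has a large Δₒ and is invariably low-spin.
An octahedral low-spin d⁶ ion is t₂g⁶e_g⁰, giving 0 unpaired electrons.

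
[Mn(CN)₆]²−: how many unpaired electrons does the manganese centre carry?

3

Each cyanide is −1; balancing the −2 overall charge requires Mn(IV).
Manganese is a group-7 element; Mn(IV) is therefore d³.
In an octahedral field the d³ configuration is t₂g³e_g⁰ (only one arrangement possible), giving 3 unpaired electrons.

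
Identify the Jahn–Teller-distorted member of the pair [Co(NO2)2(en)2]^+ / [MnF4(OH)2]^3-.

[Co(NO2)2(en)2]^+: Ligand charges: each nitro (N-bound nitrite) is −1; ethylenediamine is neutral. With an overall charge of +1 the cobalt centre must be in the +3 oxidation state. Co sits in group 9, so the d-electron count is 9 − 3 = 6. Co(III) has an exceptionally large octahedral splitting and is low-spin with essentially every ligand except fluoride. The d⁶ configuration leaves the e_g set evenly filled (or empty) — no strong Jahn–Teller driving force.
[MnF4(OH)2]^3-: Ligand charges: each fluoride is −1; each hydroxide is −1. With an overall charge of −3 the manganese centre must be in the +3 oxidation state. Mn sits in group 7, so the d-electron count is 7 − 3 = 4. Fluoride and hydroxide are weak-field ligands for a first-row metal, so the complex is high-spin. The t₂g³e_g¹ (high-spin) configuration has an unevenly filled e_g set; the Jahn–Teller theorem predicts a tetragonal distortion (typically axial elongation) to lift the degeneracy.

[MnF4(OH)2]^3-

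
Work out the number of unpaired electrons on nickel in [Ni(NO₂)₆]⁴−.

2 unpaired electrons

Each nitro (N-bound nitrite) is −1; balancing the −4 overall charge requires Ni(II).
Nickel is a group-10 element; Ni(II) is therefore d⁸.
In an octahedral field the d⁸ configuration is t₂g⁶e_g² (only one arrangement possible), giving 2 unpaired electrons.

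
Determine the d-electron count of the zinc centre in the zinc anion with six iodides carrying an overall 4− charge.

Summing ligand charges against the −4 overall charge gives an oxidation state of +2 for zinc.
Group 12 minus oxidation state 2 gives a d¹⁰ configuration.

d¹⁰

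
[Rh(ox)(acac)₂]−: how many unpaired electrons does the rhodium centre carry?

0

Ligand charges: each oxalate is −2; each acetylacetonate is −1. With an overall charge of −1 the rhodium centre must be in the +3 oxidation state.
Rh sits in group 9, so the d-electron count is 9 − 3 = 6.
Counting donor atoms: 1×oxalate (bidentate) → 2 donors; 2×acetylacetonate (bidentate) → 4 donors. Coordination number = 6.
The spin state decides the count: a 4d ion has a large Δₒ and is invariably low-spin.
An octahedral low-spin d⁶ ion is t₂g⁶e_g⁰, giving 0 unpaired electrons.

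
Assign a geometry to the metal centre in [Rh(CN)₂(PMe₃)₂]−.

Summing ligand charges against the −1 overall charge gives an oxidation state of +1 for rhodium.
Group 9 minus oxidation state 1 gives a d⁸ configuration.
Coordination number: 4.
A 4d d⁸ ion has a large crystal-field splitting; square planar leaves the high-energy d_{x²−y²} orbital empty and maximises CFSE.

square planar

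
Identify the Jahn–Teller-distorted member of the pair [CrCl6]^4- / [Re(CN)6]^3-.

[CrCl6]^4-

[CrCl6]^4-: Ligand charges: each chloride is −1. With an overall charge of −4 the chromium centre must be in the +2 oxidation state. Cr sits in group 6, so the d-electron count is 6 − 2 = 4. Chloride is a weak-field ligand for a first-row metal, so the complex is high-spin. The t₂g³e_g¹ (high-spin) configuration has an unevenly filled e_g set; the Jahn–Teller theorem predicts a tetragonal distortion (typically axial elongation) to lift the degeneracy.
[Re(CN)6]^3-: Each cyanide is −1; balancing the −3 overall charge requires Re(III). Group 7 minus oxidation state 3 gives a d⁴ configuration. A 5d ion has a large Δₒ and is invariably low-spin. The d⁴ configuration leaves the e_g set evenly filled (or empty) — no strong Jahn–Teller driving force.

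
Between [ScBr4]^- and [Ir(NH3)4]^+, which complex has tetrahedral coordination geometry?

[ScBr4]^-

For [ScBr4]^-: Ligand charges: each bromide is −1. With an overall charge of −1 the scandium centre must be in the +3 oxidation state. Scandium is a group-3 element; Sc(III) is therefore d⁰. A d⁰ ion has no crystal-field stabilisation preference between square planar and tetrahedral, so four ligands adopt the sterically favoured tetrahedral geometry. → tetrahedral.
For [Ir(NH3)4]^+: Ligand charges: ammonia is neutral. With an overall charge of +1 the iridium centre must be in the +1 oxidation state. Group 9 minus oxidation state 1 gives a d⁸ configuration. A 5d d⁸ ion has a large crystal-field splitting; square planar leaves the high-energy d_{x²−y²} orbital empty and maximises CFSE. → square planar.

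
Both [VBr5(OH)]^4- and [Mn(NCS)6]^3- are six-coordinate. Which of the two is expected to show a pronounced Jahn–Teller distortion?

[VBr5(OH)]^4-: Summing ligand charges against the −4 overall charge gives an oxidation state of +2 for vanadium. V sits in group 5, so the d-electron count is 5 − 2 = 3. The d³ configuration leaves the e_g set evenly filled (or empty) — no strong Jahn–Teller driving force.
[Mn(NCS)6]^3-: Summing ligand charges against the −3 overall charge gives an oxidation state of +3 for manganese. Group 7 minus oxidation state 3 gives a d⁴ configuration. Isothiocyanate is a weak-field ligand for a first-row metal, so the complex is high-spin. The t₂g³e_g¹ (high-spin) configuration has an unevenly filled e_g set; the Jahn–Teller theorem predicts a tetragonal distortion (typically axial elongation) to lift the degeneracy.

[Mn(NCS)6]^3-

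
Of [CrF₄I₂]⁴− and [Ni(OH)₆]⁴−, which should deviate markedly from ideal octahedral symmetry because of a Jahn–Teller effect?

[CrF₄I₂]⁴−

[CrF₄I₂]⁴−: Each fluoride is −1; each iodide is −1; balancing the −4 overall charge requires Cr(II). Cr sits in group 6, so the d-electron count is 6 − 2 = 4. Fluoride and iodide are weak-field ligands for a first-row metal, so the complex is high-spin. The t₂g³e_g¹ (high-spin) configuration has an unevenly filled e_g set; the Jahn–Teller theorem predicts a tetragonal distortion (typically axial elongation) to lift the degeneracy.
[Ni(OH)₆]⁴−: Ligand charges: each hydroxide is −1. With an overall charge of −4 the nickel centre must be in the +2 oxidation state. Ni sits in group 10, so the d-electron count is 10 − 2 = 8. The d⁸ configuration leaves the e_g set evenly filled (or empty) — no strong Jahn–Teller driving force.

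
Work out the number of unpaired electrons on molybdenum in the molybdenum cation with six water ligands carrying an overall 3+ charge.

3 unpaired electrons

Water is neutral; balancing the +3 overall charge requires Mo(III).
Group 6 minus oxidation state 3 gives a d³ configuration.
In an octahedral field the d³ configuration is t₂g³e_g⁰ (only one arrangement possible), giving 3 unpaired electrons.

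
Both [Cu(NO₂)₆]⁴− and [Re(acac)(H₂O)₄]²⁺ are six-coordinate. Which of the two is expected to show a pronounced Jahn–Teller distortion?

[Cu(NO₂)₆]⁴−: Each nitro (N-bound nitrite) is −1; balancing the −4 overall charge requires Cu(II). Group 11 minus oxidation state 2 gives a d⁹ configuration. The t₂g⁶e_g³ configuration has an unevenly filled e_g set; the Jahn–Teller theorem predicts a tetragonal distortion (typically axial elongation) to lift the degeneracy.
[Re(acac)(H₂O)₄]²⁺: Each acetylacetonate is −1; water is neutral; balancing the +2 overall charge requires Re(III). Re sits in group 7, so the d-electron count is 7 − 3 = 4. A 5d ion has a large Δₒ and is invariably low-spin. The d⁴ configuration leaves the e_g set evenly filled (or empty) — no strong Jahn–Teller driving force.

[Cu(NO₂)₆]⁴−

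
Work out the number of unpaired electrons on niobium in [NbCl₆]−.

Ligand charges: each chloride is −1. With an overall charge of −1 the niobium centre must be in the +5 oxidation state.
Niobium is a group-5 element; Nb(V) is therefore d⁰.
In an octahedral field the d⁰ configuration is t₂g⁰e_g⁰, giving 0 unpaired electrons.

0 unpaired electrons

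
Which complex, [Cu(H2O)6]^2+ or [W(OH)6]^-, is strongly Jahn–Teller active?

[Cu(H2O)6]^2+: Water is neutral; balancing the +2 overall charge requires Cu(II). Copper is a group-11 element; Cu(II) is therefore d⁹. The t₂g⁶e_g³ configuration has an unevenly filled e_g set; the Jahn–Teller theorem predicts a tetragonal distortion (typically axial elongation) to lift the degeneracy.
[W(OH)6]^-: Summing ligand charges against the −1 overall charge gives an oxidation state of +5 for tungsten. W sits in group 6, so the d-electron count is 6 − 5 = 1. The d¹ configuration leaves the e_g set evenly filled (or empty) — no strong Jahn–Teller driving force.

[Cu(H2O)6]^2+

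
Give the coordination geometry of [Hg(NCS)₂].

Ligand charges: each isothiocyanate is −1. With an overall charge of 0 the mercury centre must be in the +2 oxidation state.
Mercury is a group-12 element; Hg(II) is therefore d¹⁰.
With 2 monodentate ligands the coordination number is 2.
A d¹⁰ ion with only two ligands adopts a linear arrangement (sp hybridisation; no CFSE preference).

linear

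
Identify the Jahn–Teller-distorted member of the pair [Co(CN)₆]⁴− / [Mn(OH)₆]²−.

[Co(CN)₆]⁴−

[Co(CN)₆]⁴−: Ligand charges: each cyanide is −1. With an overall charge of −4 the cobalt centre must be in the +2 oxidation state. Cobalt is a group-9 element; Co(II) is therefore d⁷. Cyanide is a strong-field ligand (high in the spectrochemical series) for a first-row metal, so the complex is low-spin. The t₂g⁶e_g¹ (low-spin) configuration has an unevenly filled e_g set; the Jahn–Teller theorem predicts a tetragonal distortion (typically axial elongation) to lift the degeneracy.
[Mn(OH)₆]²−: Each hydroxide is −1; balancing the −2 overall charge requires Mn(IV). Group 7 minus oxidation state 4 gives a d³ configuration. The d³ configuration leaves the e_g set evenly filled (or empty) — no strong Jahn–Teller driving force.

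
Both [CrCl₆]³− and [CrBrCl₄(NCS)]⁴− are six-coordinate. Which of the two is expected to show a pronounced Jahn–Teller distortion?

[CrCl₆]³−: Summing ligand charges against the −3 overall charge gives an oxidation state of +3 for chromium. Group 6 minus oxidation state 3 gives a d³ configuration. The d³ configuration leaves the e_g set evenly filled (or empty) — no strong Jahn–Teller driving force.
[CrBrCl₄(NCS)]⁴−: Ligand charges: each bromide is −1; each chloride is −1; each isothiocyanate is −1. With an overall charge of −4 the chromium centre must be in the +2 oxidation state. Chromium is a group-6 element; Cr(II) is therefore d⁴. Bromide, chloride, and isothiocyanate are weak-field ligands for a first-row metal, so the complex is high-spin. The t₂g³e_g¹ (high-spin) configuration has an unevenly filled e_g set; the Jahn–Teller theorem predicts a tetragonal distortion (typically axial elongation) to lift the degeneracy.

[CrBrCl₄(NCS)]⁴−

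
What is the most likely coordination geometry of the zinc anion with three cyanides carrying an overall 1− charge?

trigonal planar

Each cyanide is −1; balancing the −1 overall charge requires Zn(II).
Group 12 minus oxidation state 2 gives a d¹⁰ configuration.
Coordination number: 3.
Three ligands around a d¹⁰ centre minimise repulsion in a trigonal-planar arrangement.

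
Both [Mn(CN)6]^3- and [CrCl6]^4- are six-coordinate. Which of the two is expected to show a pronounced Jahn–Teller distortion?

[Mn(CN)6]^3-: Summing ligand charges against the −3 overall charge gives an oxidation state of +3 for manganese. Manganese is a group-7 element; Mn(III) is therefore d⁴. Cyanide is a strong-field ligand (high in the spectrochemical series) for a first-row metal, so the complex is low-spin. The d⁴ configuration leaves the e_g set evenly filled (or empty) — no strong Jahn–Teller driving force.
[CrCl6]^4-: Summing ligand charges against the −4 overall charge gives an oxidation state of +2 for chromium. Cr sits in group 6, so the d-electron count is 6 − 2 = 4. Chloride is a weak-field ligand for a first-row metal, so the complex is high-spin. The t₂g³e_g¹ (high-spin) configuration has an unevenly filled e_g set; the Jahn–Teller theorem predicts a tetragonal distortion (typically axial elongation) to lift the degeneracy.

[CrCl6]^4-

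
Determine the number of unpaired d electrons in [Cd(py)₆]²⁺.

Pyridine is neutral; balancing the +2 overall charge requires Cd(II).
Group 12 minus oxidation state 2 gives a d¹⁰ configuration.
In an octahedral field the d¹⁰ configuration is t₂g⁶e_g⁴, giving 0 unpaired electrons.

0 unpaired electrons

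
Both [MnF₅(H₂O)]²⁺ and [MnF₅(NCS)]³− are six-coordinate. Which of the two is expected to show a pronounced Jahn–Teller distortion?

[MnF₅(NCS)]³−

[MnF₅(H₂O)]²⁺: Each fluoride is −1; water is neutral; balancing the +2 overall charge requires Mn(VII). Manganese is a group-7 element; Mn(VII) is therefore d⁰. The d⁰ configuration leaves the e_g set evenly filled (or empty) — no strong Jahn–Teller driving force.
[MnF₅(NCS)]³−: Ligand charges: each fluoride is −1; each isothiocyanate is −1. With an overall charge of −3 the manganese centre must be in the +3 oxidation state. Manganese is a group-7 element; Mn(III) is therefore d⁴. Fluoride and isothiocyanate are weak-field ligands for a first-row metal, so the complex is high-spin. The t₂g³e_g¹ (high-spin) configuration has an unevenly filled e_g set; the Jahn–Teller theorem predicts a tetragonal distortion (typically axial elongation) to lift the degeneracy.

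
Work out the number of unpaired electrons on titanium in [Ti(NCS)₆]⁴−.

Summing ligand charges against the −4 overall charge gives an oxidation state of +2 for titanium.
Titanium is a group-4 element; Ti(II) is therefore d².
In an octahedral field the d² configuration is t₂g²e_g⁰ (only one arrangement possible), giving 2 unpaired electrons.

2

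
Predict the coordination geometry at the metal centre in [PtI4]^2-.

square planar

Summing ligand charges against the −2 overall charge gives an oxidation state of +2 for platinum.
Pt sits in group 10, so the d-electron count is 10 − 2 = 8.
Coordination number: 4.
A 5d d⁸ ion has a large crystal-field splitting; square planar leaves the high-energy d_{x²−y²} orbital empty and maximises CFSE.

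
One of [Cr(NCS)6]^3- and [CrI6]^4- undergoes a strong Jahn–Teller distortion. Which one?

[CrI6]^4-

[Cr(NCS)6]^3-: Summing ligand charges against the −3 overall charge gives an oxidation state of +3 for chromium. Chromium is a group-6 element; Cr(III) is therefore d³. The d³ configuration leaves the e_g set evenly filled (or empty) — no strong Jahn–Teller driving force.
[CrI6]^4-: Each iodide is −1; balancing the −4 overall charge requires Cr(II). Chromium is a group-6 element; Cr(II) is therefore d⁴. Iodide is a weak-field ligand for a first-row metal, so the complex is high-spin. The t₂g³e_g¹ (high-spin) configuration has an unevenly filled e_g set; the Jahn–Teller theorem predicts a tetragonal distortion (typically axial elongation) to lift the degeneracy.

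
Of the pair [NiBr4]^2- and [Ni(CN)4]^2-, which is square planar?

[Ni(CN)4]^2-

For [NiBr4]^2-: Each bromide is −1; balancing the −2 overall charge requires Ni(II). Group 10 minus oxidation state 2 gives a d⁸ configuration. Bromide is a weak-field ligand. With weak-field ligands the CFSE gain from square planar is small, so a 3d d⁸ ion takes the sterically preferred tetrahedral geometry. → tetrahedral.
For [Ni(CN)4]^2-: Ligand charges: each cyanide is −1. With an overall charge of −2 the nickel centre must be in the +2 oxidation state. Nickel is a group-10 element; Ni(II) is therefore d⁸. Cyanide is a strong-field ligand (high in the spectrochemical series). A 3d d⁸ ion with strong-field ligands gains enough CFSE to favour square planar over tetrahedral. → square planar.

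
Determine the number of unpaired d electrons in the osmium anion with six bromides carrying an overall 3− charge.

Ligand charges: each bromide is −1. With an overall charge of −3 the osmium centre must be in the +3 oxidation state.
Os sits in group 8, so the d-electron count is 8 − 3 = 5.
The spin state decides the count: a 5d ion has a large Δₒ and is invariably low-spin.
An octahedral low-spin d⁵ ion is t₂g⁵e_g⁰, giving 1 unpaired electron.

1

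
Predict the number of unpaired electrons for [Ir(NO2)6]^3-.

0 unpaired electrons

Each nitro (N-bound nitrite) is −1; balancing the −3 overall charge requires Ir(III).
Ir sits in group 9, so the d-electron count is 9 − 3 = 6.
The spin state decides the count: a 5d ion has a large Δₒ and is invariably low-spin.
An octahedral low-spin d⁶ ion is t₂g⁶e_g⁰, giving 0 unpaired electrons.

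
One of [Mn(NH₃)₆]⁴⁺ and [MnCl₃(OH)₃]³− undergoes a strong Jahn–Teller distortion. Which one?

[MnCl₃(OH)₃]³−

[Mn(NH₃)₆]⁴⁺: Ligand charges: ammonia is neutral. With an overall charge of +4 the manganese centre must be in the +4 oxidation state. Mn sits in group 7, so the d-electron count is 7 − 4 = 3. The d³ configuration leaves the e_g set evenly filled (or empty) — no strong Jahn–Teller driving force.
[MnCl₃(OH)₃]³−: Each chloride is −1; each hydroxide is −1; balancing the −3 overall charge requires Mn(III). Group 7 minus oxidation state 3 gives a d⁴ configuration. Chloride and hydroxide are weak-field ligands for a first-row metal, so the complex is high-spin. The t₂g³e_g¹ (high-spin) configuration has an unevenly filled e_g set; the Jahn–Teller theorem predicts a tetragonal distortion (typically axial elongation) to lift the degeneracy.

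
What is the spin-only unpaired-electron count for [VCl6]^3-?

2

Each chloride is −1; balancing the −3 overall charge requires V(III).
Vanadium is a group-5 element; V(III) is therefore d².
In an octahedral field the d² configuration is t₂g²e_g⁰ (only one arrangement possible), giving 2 unpaired electrons.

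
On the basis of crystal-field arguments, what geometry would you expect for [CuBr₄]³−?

tetrahedral

Ligand charges: each bromide is −1. With an overall charge of −3 the copper centre must be in the +1 oxidation state.
Cu sits in group 11, so the d-electron count is 11 − 1 = 10.
With 4 monodentate ligands the coordination number is 4.
A d¹⁰ ion has no crystal-field stabilisation preference between square planar and tetrahedral, so four ligands adopt the sterically favoured tetrahedral geometry.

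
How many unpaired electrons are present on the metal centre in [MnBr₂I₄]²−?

3 unpaired electrons

Each bromide is −1; each iodide is −1; balancing the −2 overall charge requires Mn(IV).
Manganese is a group-7 element; Mn(IV) is therefore d³.
In an octahedral field the d³ configuration is t₂g³e_g⁰ (only one arrangement possible), giving 3 unpaired electrons.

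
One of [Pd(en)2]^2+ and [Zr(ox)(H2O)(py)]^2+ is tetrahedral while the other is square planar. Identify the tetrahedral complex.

[Zr(ox)(H2O)(py)]^2+

For [Pd(en)2]^2+: Summing ligand charges against the +2 overall charge gives an oxidation state of +2 for palladium. Pd sits in group 10, so the d-electron count is 10 − 2 = 8. A 4d d⁸ ion has a large crystal-field splitting; square planar leaves the high-energy d_{x²−y²} orbital empty and maximises CFSE. → square planar.
For [Zr(ox)(H2O)(py)]^2+: Summing ligand charges against the +2 overall charge gives an oxidation state of +4 for zirconium. Zr sits in group 4, so the d-electron count is 4 − 4 = 0. A d⁰ ion has no crystal-field stabilisation preference between square planar and tetrahedral, so four ligands adopt the sterically favoured tetrahedral geometry. → tetrahedral.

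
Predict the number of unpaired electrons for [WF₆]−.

Summing ligand charges against the −1 overall charge gives an oxidation state of +5 for tungsten.
W sits in group 6, so the d-electron count is 6 − 5 = 1.
In an octahedral field the d¹ configuration is t₂g¹e_g⁰ (only one arrangement possible), giving 1 unpaired electron.

1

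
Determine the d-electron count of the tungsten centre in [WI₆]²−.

d2

Each iodide is −1; balancing the −2 overall charge requires W(IV).
Group 6 minus oxidation state 4 gives a d² configuration.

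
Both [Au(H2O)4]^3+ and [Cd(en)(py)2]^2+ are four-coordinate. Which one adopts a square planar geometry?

For [Au(H2O)4]^3+: Summing ligand charges against the +3 overall charge gives an oxidation state of +3 for gold. Group 11 minus oxidation state 3 gives a d⁸ configuration. A 5d d⁸ ion has a large crystal-field splitting; square planar leaves the high-energy d_{x²−y²} orbital empty and maximises CFSE. → square planar.
For [Cd(en)(py)2]^2+: Summing ligand charges against the +2 overall charge gives an oxidation state of +2 for cadmium. Group 12 minus oxidation state 2 gives a d¹⁰ configuration. A d¹⁰ ion has no crystal-field stabilisation preference between square planar and tetrahedral, so four ligands adopt the sterically favoured tetrahedral geometry. → tetrahedral.

[Au(H2O)4]^3+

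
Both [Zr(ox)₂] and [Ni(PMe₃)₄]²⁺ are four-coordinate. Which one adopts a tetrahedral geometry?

[Zr(ox)₂]

For [Zr(ox)₂]: Ligand charges: each oxalate is −2. With an overall charge of 0 the zirconium centre must be in the +4 oxidation state. Zirconium is a group-4 element; Zr(IV) is therefore d⁰. A d⁰ ion has no crystal-field stabilisation preference between square planar and tetrahedral, so four ligands adopt the sterically favoured tetrahedral geometry. → tetrahedral.
For [Ni(PMe₃)₄]²⁺: Summing ligand charges against the +2 overall charge gives an oxidation state of +2 for nickel. Ni sits in group 10, so the d-electron count is 10 − 2 = 8. Trimethylphosphine is a strong-field ligand (high in the spectrochemical series). A 3d d⁸ ion with strong-field ligands gains enough CFSE to favour square planar over tetrahedral. → square planar.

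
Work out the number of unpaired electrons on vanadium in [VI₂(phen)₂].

3 unpaired electrons

Each iodide is −1; 1,10-phenanthroline is neutral; balancing the 0 overall charge requires V(II).
Vanadium is a group-5 element; V(II) is therefore d³.
Counting donor atoms: 2×iodide (monodentate) → 2 donors; 2×1,10-phenanthroline (bidentate) → 4 donors. Coordination number = 6.
In an octahedral field the d³ configuration is t₂g³e_g⁰ (only one arrangement possible), giving 3 unpaired electrons.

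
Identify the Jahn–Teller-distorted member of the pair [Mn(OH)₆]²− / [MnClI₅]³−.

[MnClI₅]³−

[Mn(OH)₆]²−: Summing ligand charges against the −2 overall charge gives an oxidation state of +4 for manganese. Manganese is a group-7 element; Mn(IV) is therefore d³. The d³ configuration leaves the e_g set evenly filled (or empty) — no strong Jahn–Teller driving force.
[MnClI₅]³−: Each chloride is −1; each iodide is −1; balancing the −3 overall charge requires Mn(III). Manganese is a group-7 element; Mn(III) is therefore d⁴. Chloride and iodide are weak-field ligands for a first-row metal, so the complex is high-spin. The t₂g³e_g¹ (high-spin) configuration has an unevenly filled e_g set; the Jahn–Teller theorem predicts a tetragonal distortion (typically axial elongation) to lift the degeneracy.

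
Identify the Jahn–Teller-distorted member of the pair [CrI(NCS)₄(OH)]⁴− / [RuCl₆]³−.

[CrI(NCS)₄(OH)]⁴−

[CrI(NCS)₄(OH)]⁴−: Summing ligand charges against the −4 overall charge gives an oxidation state of +2 for chromium. Chromium is a group-6 element; Cr(II) is therefore d⁴. Hydroxide, iodide, and isothiocyanate are weak-field ligands for a first-row metal, so the complex is high-spin. The t₂g³e_g¹ (high-spin) configuration has an unevenly filled e_g set; the Jahn–Teller theorem predicts a tetragonal distortion (typically axial elongation) to lift the degeneracy.
[RuCl₆]³−: Summing ligand charges against the −3 overall charge gives an oxidation state of +3 for ruthenium. Ruthenium is a group-8 element; Ru(III) is therefore d⁵. A 4d ion has a large Δₒ and is invariably low-spin. The d⁵ configuration leaves the e_g set evenly filled (or empty) — no strong Jahn–Teller driving force.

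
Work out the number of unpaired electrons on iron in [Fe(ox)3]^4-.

4 unpaired electrons

Ligand charges: each oxalate is −2. With an overall charge of −4 the iron centre must be in the +2 oxidation state.
Iron is a group-8 element; Fe(II) is therefore d⁶.
Counting donor atoms: 3×oxalate (bidentate) → 6 donors. Coordination number = 6.
The spin state decides the count: Oxalate is a weak-field ligand for a first-row metal, so the complex is high-spin.
An octahedral high-spin d⁶ ion is t₂g⁴e_g², giving 4 unpaired electrons.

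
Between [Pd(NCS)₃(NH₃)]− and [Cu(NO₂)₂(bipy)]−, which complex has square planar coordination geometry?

For [Pd(NCS)₃(NH₃)]−: Ligand charges: each isothiocyanate is −1; ammonia is neutral. With an overall charge of −1 the palladium centre must be in the +2 oxidation state. Palladium is a group-10 element; Pd(II) is therefore d⁸. A 4d d⁸ ion has a large crystal-field splitting; square planar leaves the high-energy d_{x²−y²} orbital empty and maximises CFSE. → square planar.
For [Cu(NO₂)₂(bipy)]−: Summing ligand charges against the −1 overall charge gives an oxidation state of +1 for copper. Group 11 minus oxidation state 1 gives a d¹⁰ configuration. A d¹⁰ ion has no crystal-field stabilisation preference between square planar and tetrahedral, so four ligands adopt the sterically favoured tetrahedral geometry. → tetrahedral.

[Pd(NCS)₃(NH₃)]−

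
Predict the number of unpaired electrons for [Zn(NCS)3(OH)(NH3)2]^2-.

0

Summing ligand charges against the −2 overall charge gives an oxidation state of +2 for zinc.
Zn sits in group 12, so the d-electron count is 12 − 2 = 10.
In an octahedral field the d¹⁰ configuration is t₂g⁶e_g⁴, giving 0 unpaired electrons.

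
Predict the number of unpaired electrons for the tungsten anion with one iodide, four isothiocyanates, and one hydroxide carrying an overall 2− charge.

2

Ligand charges: each iodide is −1; each isothiocyanate is −1; each hydroxide is −1. With an overall charge of −2 the tungsten centre must be in the +4 oxidation state.
Tungsten is a group-6 element; W(IV) is therefore d².
In an octahedral field the d² configuration is t₂g²e_g⁰ (only one arrangement possible), giving 2 unpaired electrons.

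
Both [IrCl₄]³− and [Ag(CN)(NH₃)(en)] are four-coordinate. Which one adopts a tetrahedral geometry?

[Ag(CN)(NH₃)(en)]

For [IrCl₄]³−: Summing ligand charges against the −3 overall charge gives an oxidation state of +1 for iridium. Iridium is a group-9 element; Ir(I) is therefore d⁸. A 5d d⁸ ion has a large crystal-field splitting; square planar leaves the high-energy d_{x²−y²} orbital empty and maximises CFSE. → square planar.
For [Ag(CN)(NH₃)(en)]: Ligand charges: each cyanide is −1; ammonia is neutral; ethylenediamine is neutral. With an overall charge of 0 the silver centre must be in the +1 oxidation state. Silver is a group-11 element; Ag(I) is therefore d¹⁰. A d¹⁰ ion has no crystal-field stabilisation preference between square planar and tetrahedral, so four ligands adopt the sterically favoured tetrahedral geometry. → tetrahedral.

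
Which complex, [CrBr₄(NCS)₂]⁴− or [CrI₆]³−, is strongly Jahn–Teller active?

[CrBr₄(NCS)₂]⁴−: Summing ligand charges against the −4 overall charge gives an oxidation state of +2 for chromium. Cr sits in group 6, so the d-electron count is 6 − 2 = 4. Bromide and isothiocyanate are weak-field ligands for a first-row metal, so the complex is high-spin. The t₂g³e_g¹ (high-spin) configuration has an unevenly filled e_g set; the Jahn–Teller theorem predicts a tetragonal distortion (typically axial elongation) to lift the degeneracy.
[CrI₆]³−: Ligand charges: each iodide is −1. With an overall charge of −3 the chromium centre must be in the +3 oxidation state. Group 6 minus oxidation state 3 gives a d³ configuration. The d³ configuration leaves the e_g set evenly filled (or empty) — no strong Jahn–Teller driving force.

[CrBr₄(NCS)₂]⁴−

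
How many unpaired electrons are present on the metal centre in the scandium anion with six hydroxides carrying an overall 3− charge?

0

Summing ligand charges against the −3 overall charge gives an oxidation state of +3 for scandium.
Sc sits in group 3, so the d-electron count is 3 − 3 = 0.
In an octahedral field the d⁰ configuration is t₂g⁰e_g⁰, giving 0 unpaired electrons.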